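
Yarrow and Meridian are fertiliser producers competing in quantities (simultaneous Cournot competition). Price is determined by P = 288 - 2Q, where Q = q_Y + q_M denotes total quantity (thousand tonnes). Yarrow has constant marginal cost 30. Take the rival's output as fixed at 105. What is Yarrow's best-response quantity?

With the rival's output fixed at 105, Yarrow's profit is π_Y = (288 - 2·105 - 2q_Y)q_Y - (30q_Y) = (78 - 2q_Y)q_Y - (30q_Y).
∂π_Y/∂q_Y = 48 - 4q_Y = 0, so q_Y = 12.

12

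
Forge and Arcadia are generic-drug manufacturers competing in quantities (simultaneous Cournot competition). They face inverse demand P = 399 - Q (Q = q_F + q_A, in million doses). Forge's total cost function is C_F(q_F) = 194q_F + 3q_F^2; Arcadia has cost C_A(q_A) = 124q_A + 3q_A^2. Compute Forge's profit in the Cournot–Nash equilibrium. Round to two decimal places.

1877.78

Forge's profit: π_F = (399 - Q)q_F - (194q_F + 3q_F²). Setting ∂π_F/∂q_F = 0: 205 - 8q_F - (q_A) = 0.
Arcadia's profit: π_A = (399 - Q)q_A - (124q_A + 3q_A²). Setting ∂π_A/∂q_A = 0: 275 - 8q_A - (q_F) = 0.
Best responses: q_F = (205 - q_A)/8, q_A = (275 - q_F)/8.
Solving the pair: q_F = 65/3, q_A = 95/3.
Price P = 399 - 160/3 = 1037/3.
Forge's profit: (1037/3)·(65/3) - 194·(65/3) - 3(65/3)² = 1877.7778.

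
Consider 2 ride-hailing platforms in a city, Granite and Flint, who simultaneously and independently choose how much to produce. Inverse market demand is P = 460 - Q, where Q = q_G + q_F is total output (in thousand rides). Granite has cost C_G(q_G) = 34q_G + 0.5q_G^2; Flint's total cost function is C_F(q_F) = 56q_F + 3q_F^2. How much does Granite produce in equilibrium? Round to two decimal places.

Granite's profit: π_G = (460 - Q)q_G - (34q_G + (1/2)q_G²). Setting ∂π_G/∂q_G = 0: 426 - 3q_G - (q_F) = 0.
Flint's first-order condition: 404 - 8q_F - (q_G) = 0.
So q_G = (426 - q_F)/3 and q_F = (404 - q_G)/8.
Substituting one into the other gives q_G = 130.6087 and q_F = 786/23.

130.61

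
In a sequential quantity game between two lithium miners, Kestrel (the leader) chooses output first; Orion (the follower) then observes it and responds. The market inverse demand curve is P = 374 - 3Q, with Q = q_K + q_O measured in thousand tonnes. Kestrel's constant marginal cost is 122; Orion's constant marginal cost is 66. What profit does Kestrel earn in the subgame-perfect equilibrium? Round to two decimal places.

1600.67

The follower Orion best-responds to any q_K: π_O = (374 - 3Q)q_O - 66q_O.
∂π_O/∂q_O = 308 - 3q_K - 6q_O = 0 gives the reaction function q_O = (308 - 3q_K)/6.
Kestrel substitutes q_O(q_K) into its own profit: π_K = q_K(374 - 3q_K - (308 - 3q_K)/2) - 122q_K = (220 - (3/2)q_K)q_K - 122q_K.
Maximising: ∂π_K/∂q_K = 98 - 3q_K = 0, giving q_K = 98/3.
Then q_O = (308 - 3·(98/3))/6 = 35.
Price P = 374 - 3·(203/3) = 171.
Kestrel's profit: (171 - 122)·(98/3) = 1600.6667.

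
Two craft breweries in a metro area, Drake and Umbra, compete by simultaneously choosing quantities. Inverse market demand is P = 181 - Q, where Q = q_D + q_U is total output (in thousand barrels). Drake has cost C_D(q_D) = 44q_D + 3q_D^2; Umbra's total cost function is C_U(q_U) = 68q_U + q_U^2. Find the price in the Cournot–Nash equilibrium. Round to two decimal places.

Drake's profit: π_D = (181 - Q)q_D - (44q_D + 3q_D²). Setting ∂π_D/∂q_D = 0: 137 - 8q_D - (q_U) = 0.
Umbra's profit: π_U = (181 - Q)q_U - (68q_U + q_U²). Setting ∂π_U/∂q_U = 0: 113 - 4q_U - (q_D) = 0.
Rearranging gives the reaction functions q_D = (137 - q_U)/8 and q_U = (113 - q_D)/4.
Solving the pair: q_D = 435/31, q_U = 767/31.
Total output Q = 1202/31, so price P = 181 - 1202/31 = 142.2258.

142.23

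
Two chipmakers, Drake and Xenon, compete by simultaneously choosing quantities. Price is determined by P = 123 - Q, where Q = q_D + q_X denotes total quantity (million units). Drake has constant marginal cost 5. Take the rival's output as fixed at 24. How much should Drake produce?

With the rival's output fixed at 24, Drake's profit is π_D = (123 - 24 - q_D)q_D - (5q_D) = (99 - q_D)q_D - (5q_D).
∂π_D/∂q_D = 94 - 2q_D = 0, so q_D = 47.

47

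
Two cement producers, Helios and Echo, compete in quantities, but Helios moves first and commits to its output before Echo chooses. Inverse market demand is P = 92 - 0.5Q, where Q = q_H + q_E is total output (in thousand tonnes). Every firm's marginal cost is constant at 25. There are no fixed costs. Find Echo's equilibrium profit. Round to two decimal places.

561.13

The follower Echo best-responds to any q_H: π_E = (92 - 0.5Q)q_E - 25q_E.
Follower FOC: 67 - (1/2)q_H - q_E = 0, so q_E(q_H) = (67 - (1/2)q_H).
The leader anticipates this reaction. Substituting into P = 92 - 0.5Q gives P = 117/2 - (1/4)q_H, so π_H = (117/2 - (1/4)q_H)q_H - 25q_H.
The leader's first-order condition 67/2 - (1/2)q_H = 0 yields q_H = 67.
Then q_E = (67 - (1/2)·67) = 67/2.
Price P = 92 - (1/2)·(201/2) = 167/4.
Echo's profit: (167/4 - 25)·(67/2) = 561.1250.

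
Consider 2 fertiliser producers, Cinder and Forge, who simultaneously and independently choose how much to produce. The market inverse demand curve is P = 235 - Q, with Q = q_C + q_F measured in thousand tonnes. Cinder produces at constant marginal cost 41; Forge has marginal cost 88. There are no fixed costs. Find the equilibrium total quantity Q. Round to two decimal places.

Cinder's profit: π_C = (235 - Q)q_C - (41q_C). Setting ∂π_C/∂q_C = 0: 194 - 2q_C - (q_F) = 0.
Forge's first-order condition: 147 - 2q_F - (q_C) = 0.
So q_C = (194 - q_F)/2 and q_F = (147 - q_C)/2.
Solving the pair: q_C = 241/3, q_F = 100/3.
Total output Q = 241/3 + 100/3 = 341/3.

113.67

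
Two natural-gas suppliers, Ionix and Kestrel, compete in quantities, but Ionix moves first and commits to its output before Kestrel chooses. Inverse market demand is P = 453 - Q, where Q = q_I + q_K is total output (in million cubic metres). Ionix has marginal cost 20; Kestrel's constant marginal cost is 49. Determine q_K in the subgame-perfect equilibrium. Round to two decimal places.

The follower Kestrel best-responds to any q_I: π_K = (453 - Q)q_K - 49q_K.
∂π_K/∂q_K = 404 - q_I - 2q_K = 0 gives the reaction function q_K = (404 - q_I)/2.
The leader anticipates this reaction. Substituting into P = 453 - Q gives P = 251 - (1/2)q_I, so π_I = (251 - (1/2)q_I)q_I - 20q_I.
Maximising: ∂π_I/∂q_I = 231 - q_I = 0, giving q_I = 231.
Then q_K = (404 - 231)/2 = 173/2.

86.50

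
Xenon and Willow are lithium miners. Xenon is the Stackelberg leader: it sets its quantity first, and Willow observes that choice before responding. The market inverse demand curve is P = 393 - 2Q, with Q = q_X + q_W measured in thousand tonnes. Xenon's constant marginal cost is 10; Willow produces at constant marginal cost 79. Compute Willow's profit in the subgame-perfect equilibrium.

The follower Willow best-responds to any q_X: π_W = (393 - 2Q)q_W - 79q_W.
∂π_W/∂q_W = 314 - 2q_X - 4q_W = 0 gives the reaction function q_W = (314 - 2q_X)/4.
Xenon substitutes q_W(q_X) into its own profit: π_X = q_X(393 - 2q_X - (314 - 2q_X)/2) - 10q_X = (236 - q_X)q_X - 10q_X.
Leader FOC: 226 - 2q_X = 0, so q_X = 113.
Then q_W = (314 - 2·113)/4 = 22.
Price P = 393 - 2·135 = 123.
Willow's profit: (123 - 79)·22 = 968.

968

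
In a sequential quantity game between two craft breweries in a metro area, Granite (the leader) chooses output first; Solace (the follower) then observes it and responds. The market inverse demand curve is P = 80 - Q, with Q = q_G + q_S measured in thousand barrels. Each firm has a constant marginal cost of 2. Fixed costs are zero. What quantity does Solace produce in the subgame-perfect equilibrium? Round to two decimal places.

Solve by backward induction. Given q_G, the follower Solace maximises π_S = (80 - q_G - q_S)q_S - 2q_S.
∂π_S/∂q_S = 78 - q_G - 2q_S = 0 gives the reaction function q_S = (78 - q_G)/2.
Granite substitutes q_S(q_G) into its own profit: π_G = q_G(80 - q_G - (78 - q_G)/2) - 2q_G = (41 - (1/2)q_G)q_G - 2q_G.
The leader's first-order condition 39 - q_G = 0 yields q_G = 39.
Then q_S = (78 - 39)/2 = 39/2.

19.50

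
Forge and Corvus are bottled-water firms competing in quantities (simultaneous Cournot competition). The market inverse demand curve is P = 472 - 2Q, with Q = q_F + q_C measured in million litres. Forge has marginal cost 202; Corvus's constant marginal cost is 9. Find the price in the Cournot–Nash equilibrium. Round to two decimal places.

227.67

Forge's profit: π_F = (472 - 2Q)q_F - (202q_F). Setting ∂π_F/∂q_F = 0: 270 - 4q_F - 2(q_C) = 0.
Corvus's first-order condition: 463 - 4q_C - 2(q_F) = 0.
Best responses: q_F = (270 - 2q_C)/4, q_C = (463 - 2q_F)/4.
Solving the pair: q_F = 77/6, q_C = 328/3.
Total output Q = 733/6, so price P = 472 - 2·(733/6) = 683/3.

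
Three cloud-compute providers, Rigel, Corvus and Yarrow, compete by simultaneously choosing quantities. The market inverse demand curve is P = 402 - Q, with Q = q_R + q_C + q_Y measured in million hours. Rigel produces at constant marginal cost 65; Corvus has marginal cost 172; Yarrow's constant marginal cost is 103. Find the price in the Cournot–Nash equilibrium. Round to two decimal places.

Rigel's profit: π_R = (402 - Q)q_R - (65q_R). Setting ∂π_R/∂q_R = 0: 337 - 2q_R - (q_C + q_Y) = 0.
Corvus's profit: π_C = (402 - Q)q_C - (172q_C). Setting ∂π_C/∂q_C = 0: 230 - 2q_C - (q_R + q_Y) = 0.
Yarrow's first-order condition: 299 - 2q_Y - (q_R + q_C) = 0.
Adding the 3 conditions: 866 − 2Q − 2Q = 0, i.e. Q = 433/2.
Back-substituting: q_R = (337 − 433/2) = 241/2, q_C = (230 − 433/2) = 27/2, q_Y = (299 − 433/2) = 165/2.
Total output Q = 433/2, so price P = 402 - 433/2 = 371/2.

185.50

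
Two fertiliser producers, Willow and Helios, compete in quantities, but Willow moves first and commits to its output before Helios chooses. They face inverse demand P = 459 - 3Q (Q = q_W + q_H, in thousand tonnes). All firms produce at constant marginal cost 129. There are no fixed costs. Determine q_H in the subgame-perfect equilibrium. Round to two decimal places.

The follower Helios best-responds to any q_W: π_H = (459 - 3Q)q_H - 129q_H.
Follower FOC: 330 - 3q_W - 6q_H = 0, so q_H(q_W) = (330 - 3q_W)/6.
Willow substitutes q_H(q_W) into its own profit: π_W = q_W(459 - 3q_W - (330 - 3q_W)/2) - 129q_W = (294 - (3/2)q_W)q_W - 129q_W.
The leader's first-order condition 165 - 3q_W = 0 yields q_W = 55.
Then q_H = (330 - 3·55)/6 = 55/2.

27.50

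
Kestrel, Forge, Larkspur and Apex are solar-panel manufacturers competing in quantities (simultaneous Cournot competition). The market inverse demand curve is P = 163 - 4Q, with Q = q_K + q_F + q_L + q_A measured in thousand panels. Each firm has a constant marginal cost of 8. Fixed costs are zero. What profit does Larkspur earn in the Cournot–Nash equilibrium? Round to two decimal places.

240.25

A representative firm's profit is π_i = q_i(163 - 4Q) - 8q_i.
Setting ∂π_i/∂q_i = 0 with rivals' quantities fixed: 155 - 8q_i - 4·Σ_{j≠i} q_j = 0.
With identical firms every q_j equals q_i, so Σ_{j≠i} q_j = 3q_i and 155 = 20q_i, giving q_i = 31/4.
Price P = 163 - 4·31 = 39.
Larkspur's profit: (39 - 8)·(31/4) = 961/4.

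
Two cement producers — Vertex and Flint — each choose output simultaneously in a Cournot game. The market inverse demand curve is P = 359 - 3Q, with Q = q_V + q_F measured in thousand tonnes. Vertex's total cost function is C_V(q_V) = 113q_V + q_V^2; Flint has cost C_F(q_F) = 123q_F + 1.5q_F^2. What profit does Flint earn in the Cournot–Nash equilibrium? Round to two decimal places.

Vertex's profit: π_V = (359 - 3Q)q_V - (113q_V + q_V²). Setting ∂π_V/∂q_V = 0: 246 - 8q_V - 3(q_F) = 0.
Flint's first-order condition: 236 - 9q_F - 3(q_V) = 0.
So q_V = (246 - 3q_F)/8 and q_F = (236 - 3q_V)/9.
Substituting one into the other gives q_V = 502/21 and q_F = 1150/63.
Price P = 359 - 3·42.1587 = 232.5238.
Flint's profit: 232.5238·(1150/63) - 123·(1150/63) - (3/2)(1150/63)² = 1499.4331.

1499.43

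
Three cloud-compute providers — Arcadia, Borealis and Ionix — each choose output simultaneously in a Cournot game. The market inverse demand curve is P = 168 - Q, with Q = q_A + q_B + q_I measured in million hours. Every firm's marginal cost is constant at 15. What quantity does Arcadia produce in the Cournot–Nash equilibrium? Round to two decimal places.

A representative firm's profit is π_i = q_i(168 - Q) - 15q_i.
Setting ∂π_i/∂q_i = 0 with rivals' quantities fixed: 153 - 2q_i - Σ_{j≠i} q_j = 0.
By symmetry each firm produces the same amount; substituting Σ_{j≠i} q_j = 2q_i yields q_i = 153/4.

38.25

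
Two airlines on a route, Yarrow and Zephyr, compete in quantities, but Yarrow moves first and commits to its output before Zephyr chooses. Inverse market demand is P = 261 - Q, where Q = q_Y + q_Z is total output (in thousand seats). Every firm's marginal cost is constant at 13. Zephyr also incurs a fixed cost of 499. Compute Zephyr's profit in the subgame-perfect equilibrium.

Solve by backward induction. Given q_Y, the follower Zephyr maximises π_Z = (261 - q_Y - q_Z)q_Z - 13q_Z.
Setting the follower's marginal profit to zero, 248 - q_Y - 2q_Z = 0, i.e. q_Z = (248 - q_Y)/2.
The leader anticipates this reaction. Substituting into P = 261 - Q gives P = 137 - (1/2)q_Y, so π_Y = (137 - (1/2)q_Y)q_Y - 13q_Y.
The leader's first-order condition 124 - q_Y = 0 yields q_Y = 124.
Then q_Z = (248 - 124)/2 = 62.
Price P = 261 - 186 = 75.
Zephyr's profit: (75 - 13)·62 - 499 = 3345.

3345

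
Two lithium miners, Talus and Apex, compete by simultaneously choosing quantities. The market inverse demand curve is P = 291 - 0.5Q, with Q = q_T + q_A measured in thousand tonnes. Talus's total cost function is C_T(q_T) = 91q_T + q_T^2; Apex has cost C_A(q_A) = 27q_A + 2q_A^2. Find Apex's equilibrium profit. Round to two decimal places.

5502.60

Talus's profit: π_T = (291 - 0.5Q)q_T - (91q_T + q_T²). Setting ∂π_T/∂q_T = 0: 200 - 3q_T - (1/2)(q_A) = 0.
Apex's profit: π_A = (291 - 0.5Q)q_A - (27q_A + 2q_A²). Setting ∂π_A/∂q_A = 0: 264 - 5q_A - (1/2)(q_T) = 0.
Best responses: q_T = (200 - (1/2)q_A)/3, q_A = (264 - (1/2)q_T)/5.
Substituting one into the other gives q_T = 58.8475 and q_A = 46.9153.
Price P = 291 - (1/2)·105.7627 = 238.1186.
Apex's profit: 238.1186·46.9153 - 27·46.9153 - 2·46.9153² = 5502.6027.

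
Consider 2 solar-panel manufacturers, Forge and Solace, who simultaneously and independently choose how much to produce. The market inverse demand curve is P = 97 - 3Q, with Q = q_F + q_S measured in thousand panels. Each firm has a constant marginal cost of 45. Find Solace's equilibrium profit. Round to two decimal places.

100.15

A representative firm's profit is π_i = q_i(97 - 3Q) - 45q_i.
Setting ∂π_i/∂q_i = 0 with rivals' quantities fixed: 52 - 6q_i - 3q_j = 0.
By symmetry each firm produces the same amount; substituting q_j = q_i yields q_i = 52/9.
Price P = 97 - 3·(104/9) = 187/3.
Solace's profit: (187/3 - 45)·(52/9) = 100.1481.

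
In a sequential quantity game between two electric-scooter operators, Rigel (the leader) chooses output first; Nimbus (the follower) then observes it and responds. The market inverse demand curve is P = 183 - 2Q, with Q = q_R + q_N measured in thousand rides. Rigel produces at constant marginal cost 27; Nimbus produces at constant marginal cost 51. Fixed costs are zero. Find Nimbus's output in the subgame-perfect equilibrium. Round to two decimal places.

10.50

Solve by backward induction. Given q_R, the follower Nimbus maximises π_N = (183 - 2q_R - 2q_N)q_N - 51q_N.
∂π_N/∂q_N = 132 - 2q_R - 4q_N = 0 gives the reaction function q_N = (132 - 2q_R)/4.
The leader anticipates this reaction. Substituting into P = 183 - 2Q gives P = 117 - q_R, so π_R = (117 - q_R)q_R - 27q_R.
Leader FOC: 90 - 2q_R = 0, so q_R = 45.
Then q_N = (132 - 2·45)/4 = 21/2.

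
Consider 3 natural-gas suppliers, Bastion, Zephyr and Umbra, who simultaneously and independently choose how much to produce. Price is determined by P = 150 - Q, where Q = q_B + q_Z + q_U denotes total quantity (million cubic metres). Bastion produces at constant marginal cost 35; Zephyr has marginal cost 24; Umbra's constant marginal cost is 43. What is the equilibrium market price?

63

Bastion's profit: π_B = (150 - Q)q_B - (35q_B). Setting ∂π_B/∂q_B = 0: 115 - 2q_B - (q_Z + q_U) = 0.
Zephyr's first-order condition: 126 - 2q_Z - (q_B + q_U) = 0.
Umbra's first-order condition: 107 - 2q_U - (q_B + q_Z) = 0.
Adding the 3 conditions: 348 − 2Q − 2Q = 0, i.e. Q = 87.
Back-substituting: q_B = (115 − 87) = 28, q_Z = (126 − 87) = 39, q_U = (107 − 87) = 20.
Total output Q = 87, so price P = 150 - 87 = 63.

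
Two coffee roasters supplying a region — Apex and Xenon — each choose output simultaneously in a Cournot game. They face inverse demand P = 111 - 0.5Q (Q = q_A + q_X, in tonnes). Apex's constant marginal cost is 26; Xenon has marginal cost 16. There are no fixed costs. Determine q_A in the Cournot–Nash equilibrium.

50

Apex's profit: π_A = (111 - 0.5Q)q_A - (26q_A). Setting ∂π_A/∂q_A = 0: 85 - q_A - (1/2)(q_X) = 0.
Xenon's profit: π_X = (111 - 0.5Q)q_X - (16q_X). Setting ∂π_X/∂q_X = 0: 95 - q_X - (1/2)(q_A) = 0.
Best responses: q_A = (85 - (1/2)q_X), q_X = (95 - (1/2)q_A).
Substituting one into the other gives q_A = 50 and q_X = 70.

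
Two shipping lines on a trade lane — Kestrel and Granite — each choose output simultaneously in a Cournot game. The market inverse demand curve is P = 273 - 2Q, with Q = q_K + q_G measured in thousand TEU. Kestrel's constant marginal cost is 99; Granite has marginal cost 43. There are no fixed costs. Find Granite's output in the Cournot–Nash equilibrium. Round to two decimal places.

47.67

Kestrel's profit: π_K = (273 - 2Q)q_K - (99q_K). Setting ∂π_K/∂q_K = 0: 174 - 4q_K - 2(q_G) = 0.
Granite's first-order condition: 230 - 4q_G - 2(q_K) = 0.
Rearranging gives the reaction functions q_K = (174 - 2q_G)/4 and q_G = (230 - 2q_K)/4.
Solving the pair: q_K = 59/3, q_G = 143/3.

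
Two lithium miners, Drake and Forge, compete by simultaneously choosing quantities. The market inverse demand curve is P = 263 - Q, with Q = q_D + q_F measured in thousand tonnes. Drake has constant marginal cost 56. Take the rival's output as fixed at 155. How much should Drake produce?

With the rival's output fixed at 155, Drake's profit is π_D = (263 - 155 - q_D)q_D - (56q_D) = (108 - q_D)q_D - (56q_D).
∂π_D/∂q_D = 52 - 2q_D = 0, so q_D = 26.

26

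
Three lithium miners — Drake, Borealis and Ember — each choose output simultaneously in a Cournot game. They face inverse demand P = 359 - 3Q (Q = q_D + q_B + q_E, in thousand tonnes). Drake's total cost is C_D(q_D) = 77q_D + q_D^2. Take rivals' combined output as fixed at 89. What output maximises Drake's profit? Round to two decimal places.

1.88

With rivals' combined output fixed at 89, Drake's profit is π_D = (359 - 3·89 - 3q_D)q_D - (77q_D + q_D²) = (92 - 3q_D)q_D - (77q_D + q_D²).
∂π_D/∂q_D = 15 - 8q_D = 0, so q_D = 15/8.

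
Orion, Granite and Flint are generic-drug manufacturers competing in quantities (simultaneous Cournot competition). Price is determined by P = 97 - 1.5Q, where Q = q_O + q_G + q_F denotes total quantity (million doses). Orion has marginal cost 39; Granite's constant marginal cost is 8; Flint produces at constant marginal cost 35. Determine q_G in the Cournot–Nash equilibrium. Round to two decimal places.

24.50

Orion's profit: π_O = (97 - 1.5Q)q_O - (39q_O). Setting ∂π_O/∂q_O = 0: 58 - 3q_O - (3/2)(q_G + q_F) = 0.
Granite's first-order condition: 89 - 3q_G - (3/2)(q_O + q_F) = 0.
Flint's profit: π_F = (97 - 1.5Q)q_F - (35q_F). Setting ∂π_F/∂q_F = 0: 62 - 3q_F - (3/2)(q_O + q_G) = 0.
Summing all 3 equations gives 209 − 6Q = 0, hence Q = 209/6.
Back-substituting: q_O = (58 − 209/4)/(3/2) = 23/6, q_G = (89 − 209/4)/(3/2) = 49/2, q_F = (62 − 209/4)/(3/2) = 13/2.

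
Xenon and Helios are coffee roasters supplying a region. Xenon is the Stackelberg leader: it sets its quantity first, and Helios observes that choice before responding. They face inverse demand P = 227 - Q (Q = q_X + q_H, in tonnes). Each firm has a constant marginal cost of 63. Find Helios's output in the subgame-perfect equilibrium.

Solve by backward induction. Given q_X, the follower Helios maximises π_H = (227 - q_X - q_H)q_H - 63q_H.
Setting the follower's marginal profit to zero, 164 - q_X - 2q_H = 0, i.e. q_H = (164 - q_X)/2.
Xenon substitutes q_H(q_X) into its own profit: π_X = q_X(227 - q_X - (164 - q_X)/2) - 63q_X = (145 - (1/2)q_X)q_X - 63q_X.
Leader FOC: 82 - q_X = 0, so q_X = 82.
Then q_H = (164 - 82)/2 = 41.

41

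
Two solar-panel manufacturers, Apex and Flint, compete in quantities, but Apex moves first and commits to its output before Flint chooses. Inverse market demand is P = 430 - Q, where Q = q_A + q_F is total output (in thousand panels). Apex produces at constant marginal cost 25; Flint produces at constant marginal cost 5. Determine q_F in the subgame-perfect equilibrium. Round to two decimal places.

116.25

The follower Flint best-responds to any q_A: π_F = (430 - Q)q_F - 5q_F.
Setting the follower's marginal profit to zero, 425 - q_A - 2q_F = 0, i.e. q_F = (425 - q_A)/2.
Apex substitutes q_F(q_A) into its own profit: π_A = q_A(430 - q_A - (425 - q_A)/2) - 25q_A = (435/2 - (1/2)q_A)q_A - 25q_A.
Maximising: ∂π_A/∂q_A = 385/2 - q_A = 0, giving q_A = 385/2.
Then q_F = (425 - 385/2)/2 = 465/4.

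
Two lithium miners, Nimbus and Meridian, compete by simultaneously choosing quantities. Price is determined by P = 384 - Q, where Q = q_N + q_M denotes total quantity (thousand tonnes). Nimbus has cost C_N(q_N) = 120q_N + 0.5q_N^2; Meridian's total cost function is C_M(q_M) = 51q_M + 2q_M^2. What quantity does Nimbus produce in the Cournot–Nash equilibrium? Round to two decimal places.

73.59

Nimbus's profit: π_N = (384 - Q)q_N - (120q_N + (1/2)q_N²). Setting ∂π_N/∂q_N = 0: 264 - 3q_N - (q_M) = 0.
Meridian's first-order condition: 333 - 6q_M - (q_N) = 0.
Rearranging gives the reaction functions q_N = (264 - q_M)/3 and q_M = (333 - q_N)/6.
Substituting one into the other gives q_N = 1251/17 and q_M = 735/17.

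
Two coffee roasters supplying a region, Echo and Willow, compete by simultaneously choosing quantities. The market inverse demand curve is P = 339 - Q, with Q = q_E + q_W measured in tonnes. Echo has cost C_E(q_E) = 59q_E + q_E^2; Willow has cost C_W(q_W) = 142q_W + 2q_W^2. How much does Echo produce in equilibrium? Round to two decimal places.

Echo's profit: π_E = (339 - Q)q_E - (59q_E + q_E²). Setting ∂π_E/∂q_E = 0: 280 - 4q_E - (q_W) = 0.
Willow's profit: π_W = (339 - Q)q_W - (142q_W + 2q_W²). Setting ∂π_W/∂q_W = 0: 197 - 6q_W - (q_E) = 0.
So q_E = (280 - q_W)/4 and q_W = (197 - q_E)/6.
Substituting one into the other gives q_E = 1483/23 and q_W = 508/23.

64.48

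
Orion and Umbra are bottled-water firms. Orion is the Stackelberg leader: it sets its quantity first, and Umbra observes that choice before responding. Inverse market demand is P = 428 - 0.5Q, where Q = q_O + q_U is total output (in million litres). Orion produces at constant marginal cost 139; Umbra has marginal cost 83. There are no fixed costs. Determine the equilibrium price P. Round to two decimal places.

197.25

Solve by backward induction. Given q_O, the follower Umbra maximises π_U = (428 - (1/2)q_O - (1/2)q_U)q_U - 83q_U.
∂π_U/∂q_U = 345 - (1/2)q_O - q_U = 0 gives the reaction function q_U = (345 - (1/2)q_O).
Orion substitutes q_U(q_O) into its own profit: π_O = q_O(428 - (1/2)q_O - (345 - (1/2)q_O)/2) - 139q_O = (511/2 - (1/4)q_O)q_O - 139q_O.
Leader FOC: 233/2 - (1/2)q_O = 0, so q_O = 233.
Then q_U = (345 - (1/2)·233) = 457/2.
Total output Q = 923/2, so price P = 428 - (1/2)·(923/2) = 789/4.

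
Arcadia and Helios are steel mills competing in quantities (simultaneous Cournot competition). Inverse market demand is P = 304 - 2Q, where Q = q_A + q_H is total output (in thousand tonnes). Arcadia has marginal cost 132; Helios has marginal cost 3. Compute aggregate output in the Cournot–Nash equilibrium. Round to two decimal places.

78.83

Arcadia's profit: π_A = (304 - 2Q)q_A - (132q_A). Setting ∂π_A/∂q_A = 0: 172 - 4q_A - 2(q_H) = 0.
Helios's profit: π_H = (304 - 2Q)q_H - (3q_H). Setting ∂π_H/∂q_H = 0: 301 - 4q_H - 2(q_A) = 0.
Rearranging gives the reaction functions q_A = (172 - 2q_H)/4 and q_H = (301 - 2q_A)/4.
Substituting one into the other gives q_A = 43/6 and q_H = 215/3.
Total output Q = 43/6 + 215/3 = 473/6.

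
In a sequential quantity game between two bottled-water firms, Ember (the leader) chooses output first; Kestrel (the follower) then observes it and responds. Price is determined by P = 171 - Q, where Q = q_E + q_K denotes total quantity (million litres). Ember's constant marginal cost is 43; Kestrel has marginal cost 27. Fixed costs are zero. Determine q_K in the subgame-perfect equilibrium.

44

Solve by backward induction. Given q_E, the follower Kestrel maximises π_K = (171 - q_E - q_K)q_K - 27q_K.
∂π_K/∂q_K = 144 - q_E - 2q_K = 0 gives the reaction function q_K = (144 - q_E)/2.
The leader anticipates this reaction. Substituting into P = 171 - Q gives P = 99 - (1/2)q_E, so π_E = (99 - (1/2)q_E)q_E - 43q_E.
Leader FOC: 56 - q_E = 0, so q_E = 56.
Then q_K = (144 - 56)/2 = 44.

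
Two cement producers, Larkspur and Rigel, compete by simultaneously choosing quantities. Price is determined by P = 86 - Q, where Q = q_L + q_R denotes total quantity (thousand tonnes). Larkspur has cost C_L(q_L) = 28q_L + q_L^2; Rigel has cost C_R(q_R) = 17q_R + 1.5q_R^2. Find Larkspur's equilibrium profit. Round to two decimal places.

Larkspur's profit: π_L = (86 - Q)q_L - (28q_L + q_L²). Setting ∂π_L/∂q_L = 0: 58 - 4q_L - (q_R) = 0.
Rigel's profit: π_R = (86 - Q)q_R - (17q_R + (3/2)q_R²). Setting ∂π_R/∂q_R = 0: 69 - 5q_R - (q_L) = 0.
So q_L = (58 - q_R)/4 and q_R = (69 - q_L)/5.
Substituting one into the other gives q_L = 221/19 and q_R = 218/19.
Price P = 86 - 439/19 = 1195/19.
Larkspur's profit: (1195/19)·(221/19) - 28·(221/19) - (221/19)² = 270.5873.

270.59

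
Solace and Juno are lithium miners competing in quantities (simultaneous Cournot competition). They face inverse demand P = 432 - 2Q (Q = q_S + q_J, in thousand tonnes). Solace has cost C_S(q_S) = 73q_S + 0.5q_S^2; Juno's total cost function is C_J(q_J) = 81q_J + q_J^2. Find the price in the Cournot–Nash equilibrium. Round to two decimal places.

Solace's profit: π_S = (432 - 2Q)q_S - (73q_S + (1/2)q_S²). Setting ∂π_S/∂q_S = 0: 359 - 5q_S - 2(q_J) = 0.
Juno's profit: π_J = (432 - 2Q)q_J - (81q_J + q_J²). Setting ∂π_J/∂q_J = 0: 351 - 6q_J - 2(q_S) = 0.
Best responses: q_S = (359 - 2q_J)/5, q_J = (351 - 2q_S)/6.
Solving the pair: q_S = 726/13, q_J = 1037/26.
Total output Q = 95.7308, so price P = 432 - 2·95.7308 = 240.5385.

240.54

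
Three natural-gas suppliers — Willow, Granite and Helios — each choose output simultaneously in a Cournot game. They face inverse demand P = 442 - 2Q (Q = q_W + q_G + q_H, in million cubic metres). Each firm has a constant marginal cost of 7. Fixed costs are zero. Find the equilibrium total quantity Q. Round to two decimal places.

A representative firm's profit is π_i = q_i(442 - 2Q) - 7q_i.
First-order condition (treating rivals' output as given): 435 - 4q_i - 2·Σ_{j≠i} q_j = 0.
By symmetry each firm produces the same amount; substituting Σ_{j≠i} q_j = 2q_i yields q_i = 435/8.
Total output Q = 435/8 + 435/8 + 435/8 = 1305/8.

163.13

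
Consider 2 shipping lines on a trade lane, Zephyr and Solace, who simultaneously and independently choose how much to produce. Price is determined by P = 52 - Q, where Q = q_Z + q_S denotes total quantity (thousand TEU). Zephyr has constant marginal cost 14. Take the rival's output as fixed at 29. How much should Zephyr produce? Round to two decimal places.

With the rival's output fixed at 29, Zephyr's profit is π_Z = (52 - 29 - q_Z)q_Z - (14q_Z) = (23 - q_Z)q_Z - (14q_Z).
∂π_Z/∂q_Z = 9 - 2q_Z = 0, so q_Z = 9/2.

4.50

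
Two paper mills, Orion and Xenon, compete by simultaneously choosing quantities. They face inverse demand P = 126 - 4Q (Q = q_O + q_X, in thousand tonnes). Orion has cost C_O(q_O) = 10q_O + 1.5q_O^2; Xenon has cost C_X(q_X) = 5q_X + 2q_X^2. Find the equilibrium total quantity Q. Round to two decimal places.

Orion's profit: π_O = (126 - 4Q)q_O - (10q_O + (3/2)q_O²). Setting ∂π_O/∂q_O = 0: 116 - 11q_O - 4(q_X) = 0.
Xenon's profit: π_X = (126 - 4Q)q_X - (5q_X + 2q_X²). Setting ∂π_X/∂q_X = 0: 121 - 12q_X - 4(q_O) = 0.
Best responses: q_O = (116 - 4q_X)/11, q_X = (121 - 4q_O)/12.
Solving the pair: q_O = 227/29, q_X = 867/116.
Total output Q = 227/29 + 867/116 = 1775/116.

15.30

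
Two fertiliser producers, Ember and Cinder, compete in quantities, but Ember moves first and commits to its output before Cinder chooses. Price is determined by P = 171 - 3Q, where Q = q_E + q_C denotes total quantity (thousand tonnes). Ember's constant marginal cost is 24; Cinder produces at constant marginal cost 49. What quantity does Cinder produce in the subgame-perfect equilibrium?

6

Solve by backward induction. Given q_E, the follower Cinder maximises π_C = (171 - 3q_E - 3q_C)q_C - 49q_C.
∂π_C/∂q_C = 122 - 3q_E - 6q_C = 0 gives the reaction function q_C = (122 - 3q_E)/6.
The leader anticipates this reaction. Substituting into P = 171 - 3Q gives P = 110 - (3/2)q_E, so π_E = (110 - (3/2)q_E)q_E - 24q_E.
The leader's first-order condition 86 - 3q_E = 0 yields q_E = 86/3.
Then q_C = (122 - 3·(86/3))/6 = 6.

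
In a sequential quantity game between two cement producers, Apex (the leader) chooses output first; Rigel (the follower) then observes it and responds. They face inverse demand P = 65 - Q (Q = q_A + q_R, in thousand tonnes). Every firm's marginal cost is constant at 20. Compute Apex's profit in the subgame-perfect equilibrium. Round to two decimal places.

253.13

Solve by backward induction. Given q_A, the follower Rigel maximises π_R = (65 - q_A - q_R)q_R - 20q_R.
∂π_R/∂q_R = 45 - q_A - 2q_R = 0 gives the reaction function q_R = (45 - q_A)/2.
The leader anticipates this reaction. Substituting into P = 65 - Q gives P = 85/2 - (1/2)q_A, so π_A = (85/2 - (1/2)q_A)q_A - 20q_A.
The leader's first-order condition 45/2 - q_A = 0 yields q_A = 45/2.
Then q_R = (45 - 45/2)/2 = 45/4.
Price P = 65 - 135/4 = 125/4.
Apex's profit: (125/4 - 20)·(45/2) = 253.1250.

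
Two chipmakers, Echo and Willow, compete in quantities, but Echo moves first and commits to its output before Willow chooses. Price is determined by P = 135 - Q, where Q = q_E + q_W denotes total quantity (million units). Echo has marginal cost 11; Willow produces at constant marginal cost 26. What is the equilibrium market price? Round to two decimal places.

The follower Willow best-responds to any q_E: π_W = (135 - Q)q_W - 26q_W.
Setting the follower's marginal profit to zero, 109 - q_E - 2q_W = 0, i.e. q_W = (109 - q_E)/2.
The leader anticipates this reaction. Substituting into P = 135 - Q gives P = 161/2 - (1/2)q_E, so π_E = (161/2 - (1/2)q_E)q_E - 11q_E.
Maximising: ∂π_E/∂q_E = 139/2 - q_E = 0, giving q_E = 139/2.
Then q_W = (109 - 139/2)/2 = 79/4.
Total output Q = 357/4, so price P = 135 - 357/4 = 183/4.

45.75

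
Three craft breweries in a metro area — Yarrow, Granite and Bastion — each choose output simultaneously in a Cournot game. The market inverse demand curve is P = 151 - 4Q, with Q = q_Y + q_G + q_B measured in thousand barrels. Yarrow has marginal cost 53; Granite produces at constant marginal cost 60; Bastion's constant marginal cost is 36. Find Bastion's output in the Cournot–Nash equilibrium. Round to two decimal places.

Yarrow's profit: π_Y = (151 - 4Q)q_Y - (53q_Y). Setting ∂π_Y/∂q_Y = 0: 98 - 8q_Y - 4(q_G + q_B) = 0.
Granite's first-order condition: 91 - 8q_G - 4(q_Y + q_B) = 0.
Bastion's profit: π_B = (151 - 4Q)q_B - (36q_B). Setting ∂π_B/∂q_B = 0: 115 - 8q_B - 4(q_Y + q_G) = 0.
Adding the 3 conditions: 304 − 8Q − 8Q = 0, i.e. Q = 19.
Back-substituting: q_Y = (98 − 76)/4 = 11/2, q_G = (91 − 76)/4 = 15/4, q_B = (115 − 76)/4 = 39/4.

9.75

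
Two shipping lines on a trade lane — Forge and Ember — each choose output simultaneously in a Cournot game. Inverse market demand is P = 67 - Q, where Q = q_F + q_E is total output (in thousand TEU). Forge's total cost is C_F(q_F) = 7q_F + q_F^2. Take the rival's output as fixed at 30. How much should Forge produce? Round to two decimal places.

With the rival's output fixed at 30, Forge's profit is π_F = (67 - 30 - q_F)q_F - (7q_F + q_F²) = (37 - q_F)q_F - (7q_F + q_F²).
∂π_F/∂q_F = 30 - 4q_F = 0, so q_F = 15/2.

7.50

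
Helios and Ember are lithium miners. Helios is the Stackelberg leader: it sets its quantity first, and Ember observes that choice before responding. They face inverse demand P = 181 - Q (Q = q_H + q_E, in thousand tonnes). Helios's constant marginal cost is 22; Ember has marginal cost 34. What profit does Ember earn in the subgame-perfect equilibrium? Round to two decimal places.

945.56

The follower Ember best-responds to any q_H: π_E = (181 - Q)q_E - 34q_E.
∂π_E/∂q_E = 147 - q_H - 2q_E = 0 gives the reaction function q_E = (147 - q_H)/2.
The leader anticipates this reaction. Substituting into P = 181 - Q gives P = 215/2 - (1/2)q_H, so π_H = (215/2 - (1/2)q_H)q_H - 22q_H.
Maximising: ∂π_H/∂q_H = 171/2 - q_H = 0, giving q_H = 171/2.
Then q_E = (147 - 171/2)/2 = 123/4.
Price P = 181 - 465/4 = 259/4.
Ember's profit: (259/4 - 34)·(123/4) = 945.5625.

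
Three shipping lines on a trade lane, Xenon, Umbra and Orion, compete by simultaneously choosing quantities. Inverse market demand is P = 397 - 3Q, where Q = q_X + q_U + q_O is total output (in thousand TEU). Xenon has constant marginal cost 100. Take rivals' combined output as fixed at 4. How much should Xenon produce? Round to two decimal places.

47.50

With rivals' combined output fixed at 4, Xenon's profit is π_X = (397 - 3·4 - 3q_X)q_X - (100q_X) = (385 - 3q_X)q_X - (100q_X).
∂π_X/∂q_X = 285 - 6q_X = 0, so q_X = 95/2.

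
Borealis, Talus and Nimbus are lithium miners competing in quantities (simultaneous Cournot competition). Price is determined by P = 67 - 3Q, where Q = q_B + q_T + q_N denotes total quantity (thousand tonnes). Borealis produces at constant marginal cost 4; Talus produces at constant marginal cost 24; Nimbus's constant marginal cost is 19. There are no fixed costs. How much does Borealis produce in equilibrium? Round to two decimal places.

8.17

Borealis's profit: π_B = (67 - 3Q)q_B - (4q_B). Setting ∂π_B/∂q_B = 0: 63 - 6q_B - 3(q_T + q_N) = 0.
Talus's profit: π_T = (67 - 3Q)q_T - (24q_T). Setting ∂π_T/∂q_T = 0: 43 - 6q_T - 3(q_B + q_N) = 0.
Nimbus's first-order condition: 48 - 6q_N - 3(q_B + q_T) = 0.
Adding the 3 conditions: 154 − 6Q − 6Q = 0, i.e. Q = 77/6.
Back-substituting: q_B = (63 − 77/2)/3 = 49/6, q_T = (43 − 77/2)/3 = 3/2, q_N = (48 − 77/2)/3 = 19/6.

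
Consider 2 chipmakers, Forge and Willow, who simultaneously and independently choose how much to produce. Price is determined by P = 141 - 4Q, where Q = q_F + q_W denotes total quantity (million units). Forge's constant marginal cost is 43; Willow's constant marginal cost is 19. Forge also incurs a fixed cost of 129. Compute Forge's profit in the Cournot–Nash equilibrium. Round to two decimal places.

23.11

Forge's profit: π_F = (141 - 4Q)q_F - (43q_F). Setting ∂π_F/∂q_F = 0: 98 - 8q_F - 4(q_W) = 0.
Willow's first-order condition: 122 - 8q_W - 4(q_F) = 0.
So q_F = (98 - 4q_W)/8 and q_W = (122 - 4q_F)/8.
Solving the pair: q_F = 37/6, q_W = 73/6.
Price P = 141 - 4·(55/3) = 203/3.
Forge's profit: (203/3 - 43)·(37/6) - 129 = 208/9.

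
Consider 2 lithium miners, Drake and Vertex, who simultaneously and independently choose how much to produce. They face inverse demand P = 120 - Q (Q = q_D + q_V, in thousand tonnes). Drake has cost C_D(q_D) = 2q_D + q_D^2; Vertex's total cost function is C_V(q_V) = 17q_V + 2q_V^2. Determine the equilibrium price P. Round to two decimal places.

80.91

Drake's profit: π_D = (120 - Q)q_D - (2q_D + q_D²). Setting ∂π_D/∂q_D = 0: 118 - 4q_D - (q_V) = 0.
Vertex's profit: π_V = (120 - Q)q_V - (17q_V + 2q_V²). Setting ∂π_V/∂q_V = 0: 103 - 6q_V - (q_D) = 0.
Rearranging gives the reaction functions q_D = (118 - q_V)/4 and q_V = (103 - q_D)/6.
Solving the pair: q_D = 605/23, q_V = 294/23.
Total output Q = 899/23, so price P = 120 - 899/23 = 1861/23.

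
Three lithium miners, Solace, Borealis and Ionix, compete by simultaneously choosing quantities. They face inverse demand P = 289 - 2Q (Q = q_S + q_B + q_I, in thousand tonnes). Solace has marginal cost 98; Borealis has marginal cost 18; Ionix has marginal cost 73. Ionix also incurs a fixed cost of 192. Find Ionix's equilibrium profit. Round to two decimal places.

889.13

Solace's profit: π_S = (289 - 2Q)q_S - (98q_S). Setting ∂π_S/∂q_S = 0: 191 - 4q_S - 2(q_B + q_I) = 0.
Borealis's profit: π_B = (289 - 2Q)q_B - (18q_B). Setting ∂π_B/∂q_B = 0: 271 - 4q_B - 2(q_S + q_I) = 0.
Ionix's profit: π_I = (289 - 2Q)q_I - (73q_I). Setting ∂π_I/∂q_I = 0: 216 - 4q_I - 2(q_S + q_B) = 0.
Adding the 3 first-order conditions: 678 − 8Q = 0, so Q = 339/4.
Back-substituting: q_S = (191 − 339/2)/2 = 43/4, q_B = (271 − 339/2)/2 = 203/4, q_I = (216 − 339/2)/2 = 93/4.
Price P = 289 - 2·(339/4) = 239/2.
Ionix's profit: (239/2 - 73)·(93/4) - 192 = 889.1250.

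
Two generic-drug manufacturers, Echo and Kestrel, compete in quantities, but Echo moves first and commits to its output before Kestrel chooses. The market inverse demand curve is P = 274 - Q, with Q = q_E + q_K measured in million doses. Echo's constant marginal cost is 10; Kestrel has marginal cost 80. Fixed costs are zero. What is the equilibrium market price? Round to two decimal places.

93.50

The follower Kestrel best-responds to any q_E: π_K = (274 - Q)q_K - 80q_K.
∂π_K/∂q_K = 194 - q_E - 2q_K = 0 gives the reaction function q_K = (194 - q_E)/2.
Echo substitutes q_K(q_E) into its own profit: π_E = q_E(274 - q_E - (194 - q_E)/2) - 10q_E = (177 - (1/2)q_E)q_E - 10q_E.
Maximising: ∂π_E/∂q_E = 167 - q_E = 0, giving q_E = 167.
Then q_K = (194 - 167)/2 = 27/2.
Total output Q = 361/2, so price P = 274 - 361/2 = 187/2.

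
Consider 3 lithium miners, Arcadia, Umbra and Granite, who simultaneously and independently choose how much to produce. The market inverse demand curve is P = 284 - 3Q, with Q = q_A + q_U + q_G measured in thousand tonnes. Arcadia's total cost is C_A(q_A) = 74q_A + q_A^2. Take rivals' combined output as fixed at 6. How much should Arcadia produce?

With rivals' combined output fixed at 6, Arcadia's profit is π_A = (284 - 3·6 - 3q_A)q_A - (74q_A + q_A²) = (266 - 3q_A)q_A - (74q_A + q_A²).
∂π_A/∂q_A = 192 - 8q_A = 0, so q_A = 24.

24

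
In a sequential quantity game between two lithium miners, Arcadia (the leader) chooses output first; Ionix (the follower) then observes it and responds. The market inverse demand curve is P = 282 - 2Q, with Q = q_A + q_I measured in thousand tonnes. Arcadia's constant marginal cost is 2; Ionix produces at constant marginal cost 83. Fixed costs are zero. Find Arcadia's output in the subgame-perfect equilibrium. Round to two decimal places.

Solve by backward induction. Given q_A, the follower Ionix maximises π_I = (282 - 2q_A - 2q_I)q_I - 83q_I.
Setting the follower's marginal profit to zero, 199 - 2q_A - 4q_I = 0, i.e. q_I = (199 - 2q_A)/4.
The leader anticipates this reaction. Substituting into P = 282 - 2Q gives P = 365/2 - q_A, so π_A = (365/2 - q_A)q_A - 2q_A.
The leader's first-order condition 361/2 - 2q_A = 0 yields q_A = 361/4.
Then q_I = (199 - 2·(361/4))/4 = 37/8.

90.25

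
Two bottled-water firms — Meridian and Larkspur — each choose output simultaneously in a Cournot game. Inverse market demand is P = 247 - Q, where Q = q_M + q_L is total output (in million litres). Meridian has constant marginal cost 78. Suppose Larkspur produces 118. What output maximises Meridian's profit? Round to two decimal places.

25.50

With the rival's output fixed at 118, Meridian's profit is π_M = (247 - 118 - q_M)q_M - (78q_M) = (129 - q_M)q_M - (78q_M).
∂π_M/∂q_M = 51 - 2q_M = 0, so q_M = 51/2.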